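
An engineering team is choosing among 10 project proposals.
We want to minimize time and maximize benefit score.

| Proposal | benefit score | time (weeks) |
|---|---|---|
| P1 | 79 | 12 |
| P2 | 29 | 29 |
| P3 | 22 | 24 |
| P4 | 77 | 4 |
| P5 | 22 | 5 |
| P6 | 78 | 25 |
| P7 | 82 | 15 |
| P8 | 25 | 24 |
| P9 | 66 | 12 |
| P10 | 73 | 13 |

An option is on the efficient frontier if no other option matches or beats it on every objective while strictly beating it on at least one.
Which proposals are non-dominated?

P1, P4, P7

P1: not dominated.
P2: dominated by P1 (benefit score 79≥29, time 12≤29).
P3: dominated by P1 (benefit score 79≥22, time 12≤24).
P4: not dominated (best time).
P5: dominated by P4 (benefit score 77≥22, time 4≤5).
P6: dominated by P1 (benefit score 79≥78, time 12≤25).
P7: not dominated (best benefit score).
P8: dominated by P1 (benefit score 79≥25, time 12≤24).
P9: dominated by P1 (benefit score 79≥66, time 12≤12).
P10: dominated by P1 (benefit score 79≥73, time 12≤13).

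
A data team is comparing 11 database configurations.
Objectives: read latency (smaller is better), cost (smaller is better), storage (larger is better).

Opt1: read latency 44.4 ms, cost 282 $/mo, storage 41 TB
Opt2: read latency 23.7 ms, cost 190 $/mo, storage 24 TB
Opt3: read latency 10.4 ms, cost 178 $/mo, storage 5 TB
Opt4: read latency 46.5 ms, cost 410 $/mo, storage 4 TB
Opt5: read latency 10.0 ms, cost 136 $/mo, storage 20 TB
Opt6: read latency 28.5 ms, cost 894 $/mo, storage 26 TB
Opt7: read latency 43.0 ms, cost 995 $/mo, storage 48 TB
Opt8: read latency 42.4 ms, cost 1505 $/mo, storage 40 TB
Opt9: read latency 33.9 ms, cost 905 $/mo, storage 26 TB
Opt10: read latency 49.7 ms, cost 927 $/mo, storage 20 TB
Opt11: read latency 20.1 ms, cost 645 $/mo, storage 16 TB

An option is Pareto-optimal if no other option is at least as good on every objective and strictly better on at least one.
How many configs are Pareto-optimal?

6

Opt1: not dominated.
Opt2: not dominated.
Opt3: dominated by Opt5 (read latency 10.0≤10.4, cost 136≤178, storage 20≥5).
Opt4: dominated by Opt1 (read latency 44.4≤46.5, cost 282≤410, storage 41≥4).
Opt5: not dominated (best read latency).
Opt6: not dominated.
Opt7: not dominated (best storage).
Opt8: not dominated.
Opt9: dominated by Opt6 (read latency 28.5≤33.9, cost 894≤905, storage 26≥26).
Opt10: dominated by Opt1 (read latency 44.4≤49.7, cost 282≤927, storage 41≥20).
Opt11: dominated by Opt5 (read latency 10.0≤20.1, cost 136≤645, storage 20≥16).
Pareto-optimal: Opt1, Opt2, Opt5, Opt6, Opt7, Opt8 → 6.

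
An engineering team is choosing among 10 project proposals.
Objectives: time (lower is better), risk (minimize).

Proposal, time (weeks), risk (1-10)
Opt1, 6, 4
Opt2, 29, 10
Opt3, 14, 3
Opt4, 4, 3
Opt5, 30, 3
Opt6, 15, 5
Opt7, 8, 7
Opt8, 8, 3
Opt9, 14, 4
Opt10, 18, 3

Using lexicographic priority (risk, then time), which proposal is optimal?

First minimize risk: best is 3, kept {Opt3, Opt4, Opt5, Opt8, Opt10}.
Then minimize time: best is 4, kept {Opt4}.

Opt4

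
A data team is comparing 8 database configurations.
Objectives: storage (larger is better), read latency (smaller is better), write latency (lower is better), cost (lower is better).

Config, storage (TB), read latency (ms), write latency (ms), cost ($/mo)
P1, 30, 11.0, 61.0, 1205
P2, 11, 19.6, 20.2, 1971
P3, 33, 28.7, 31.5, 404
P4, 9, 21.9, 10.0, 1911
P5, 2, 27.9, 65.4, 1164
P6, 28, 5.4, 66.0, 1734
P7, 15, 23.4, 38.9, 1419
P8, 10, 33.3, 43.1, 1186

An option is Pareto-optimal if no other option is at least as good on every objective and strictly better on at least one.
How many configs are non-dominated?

7

P1: not dominated.
P2: not dominated.
P3: not dominated (best storage).
P4: not dominated (best write latency).
P5: not dominated.
P6: not dominated (best read latency).
P7: not dominated.
P8: dominated by P3 (storage 33≥10, read latency 28.7≤33.3, write latency 31.5≤43.1, cost 404≤1186).
Pareto-optimal: P1, P2, P3, P4, P5, P6, P7 → 7.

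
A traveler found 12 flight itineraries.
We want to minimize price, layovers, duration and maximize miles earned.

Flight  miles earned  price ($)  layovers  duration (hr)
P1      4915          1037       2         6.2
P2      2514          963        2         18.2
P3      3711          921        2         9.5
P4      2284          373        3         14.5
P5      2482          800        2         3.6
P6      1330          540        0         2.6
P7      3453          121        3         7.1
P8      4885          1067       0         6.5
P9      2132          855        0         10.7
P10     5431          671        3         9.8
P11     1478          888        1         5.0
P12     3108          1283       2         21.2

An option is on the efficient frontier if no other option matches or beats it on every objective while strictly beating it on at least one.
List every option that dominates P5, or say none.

P1: worse on price (1037 vs 800).
P2: worse on price (963 vs 800).
P3: worse on price (921 vs 800).
P4: worse on miles earned (2284 vs 2482).
P6: worse on miles earned (1330 vs 2482).
P7: worse on layovers (3 vs 2).
P8: worse on price (1067 vs 800).
P9: worse on miles earned (2132 vs 2482).
P10: worse on layovers (3 vs 2).
P11: worse on miles earned (1478 vs 2482).
P12: worse on price (1283 vs 800).
No option dominates P5.

none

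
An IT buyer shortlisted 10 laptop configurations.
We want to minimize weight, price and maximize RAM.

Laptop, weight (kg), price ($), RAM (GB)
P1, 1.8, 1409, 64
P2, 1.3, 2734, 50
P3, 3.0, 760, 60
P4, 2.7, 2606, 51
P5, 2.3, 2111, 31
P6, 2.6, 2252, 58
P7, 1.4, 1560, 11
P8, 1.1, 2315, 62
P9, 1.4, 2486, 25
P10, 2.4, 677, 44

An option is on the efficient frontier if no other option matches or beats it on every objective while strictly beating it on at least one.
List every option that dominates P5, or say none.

P1: weight 1.8≤2.3, price 1409≤2111, RAM 64≥31 — dominates P5.
Others (P2, P3, P4, P6, P7, P8, P9, P10) are each worse than P5 on at least one objective.

P1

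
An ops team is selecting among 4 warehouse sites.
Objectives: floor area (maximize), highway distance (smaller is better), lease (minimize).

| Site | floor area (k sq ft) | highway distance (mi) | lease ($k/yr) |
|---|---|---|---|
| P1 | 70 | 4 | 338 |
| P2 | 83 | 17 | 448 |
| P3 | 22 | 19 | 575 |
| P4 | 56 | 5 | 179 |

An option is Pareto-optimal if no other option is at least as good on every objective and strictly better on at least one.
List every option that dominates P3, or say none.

P1, P2, P4

P1: floor area 70≥22, highway distance 4≤19, lease 338≤575 — dominates P3.
P2: floor area 83≥22, highway distance 17≤19, lease 448≤575 — dominates P3.
P4: floor area 56≥22, highway distance 5≤19, lease 179≤575 — dominates P3.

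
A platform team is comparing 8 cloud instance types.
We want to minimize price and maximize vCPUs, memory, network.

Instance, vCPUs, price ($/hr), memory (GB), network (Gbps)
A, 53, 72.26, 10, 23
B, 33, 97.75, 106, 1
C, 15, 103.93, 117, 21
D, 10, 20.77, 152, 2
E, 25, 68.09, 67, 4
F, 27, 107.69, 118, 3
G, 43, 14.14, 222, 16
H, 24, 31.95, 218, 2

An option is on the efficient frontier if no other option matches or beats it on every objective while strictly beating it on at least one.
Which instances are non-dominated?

A: not dominated (best vCPUs).
B: dominated by G (vCPUs 43≥33, price 14.14≤97.75, memory 222≥106, network 16≥1).
C: not dominated.
D: dominated by G (vCPUs 43≥10, price 14.14≤20.77, memory 222≥152, network 16≥2).
E: dominated by G (vCPUs 43≥25, price 14.14≤68.09, memory 222≥67, network 16≥4).
F: dominated by G (vCPUs 43≥27, price 14.14≤107.69, memory 222≥118, network 16≥3).
G: not dominated (best price).
H: dominated by G (vCPUs 43≥24, price 14.14≤31.95, memory 222≥218, network 16≥2).

A, C, G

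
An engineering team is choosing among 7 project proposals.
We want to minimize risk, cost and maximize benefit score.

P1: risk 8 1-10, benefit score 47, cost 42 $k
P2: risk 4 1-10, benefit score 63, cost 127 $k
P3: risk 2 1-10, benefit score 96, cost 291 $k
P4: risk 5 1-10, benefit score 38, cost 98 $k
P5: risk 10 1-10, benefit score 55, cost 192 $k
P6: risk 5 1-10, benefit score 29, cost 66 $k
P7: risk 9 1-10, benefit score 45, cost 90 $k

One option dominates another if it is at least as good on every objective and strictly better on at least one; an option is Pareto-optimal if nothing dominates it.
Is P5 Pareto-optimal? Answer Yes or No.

No

P2 vs P5: risk 4≤10, benefit score 63≥55, cost 127≤192 — P2 is at least as good on every objective and strictly better on at least one, so P2 dominates P5.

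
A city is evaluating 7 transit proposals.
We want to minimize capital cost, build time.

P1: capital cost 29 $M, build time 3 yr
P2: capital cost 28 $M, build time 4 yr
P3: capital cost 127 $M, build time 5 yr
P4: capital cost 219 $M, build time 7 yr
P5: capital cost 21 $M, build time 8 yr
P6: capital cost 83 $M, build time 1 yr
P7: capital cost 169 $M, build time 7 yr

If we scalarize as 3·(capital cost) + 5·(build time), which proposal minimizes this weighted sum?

P1: 3·29 + 5·3 = 102
P2: 3·28 + 5·4 = 104
P3: 3·127 + 5·5 = 406
P4: 3·219 + 5·7 = 692
P5: 3·21 + 5·8 = 103
P6: 3·83 + 5·1 = 254
P7: 3·169 + 5·7 = 542
Lowest: P1 at 102.

P1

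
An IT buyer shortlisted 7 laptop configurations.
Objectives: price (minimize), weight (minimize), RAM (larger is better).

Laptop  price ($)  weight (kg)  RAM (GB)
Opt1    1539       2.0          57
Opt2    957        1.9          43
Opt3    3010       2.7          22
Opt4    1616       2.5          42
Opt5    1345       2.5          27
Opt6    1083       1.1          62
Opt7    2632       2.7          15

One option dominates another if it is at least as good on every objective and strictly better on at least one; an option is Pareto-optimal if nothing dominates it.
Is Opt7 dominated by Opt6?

Opt6 vs Opt7: price 1083≤2632, weight 1.1≤2.7, RAM 62≥15 — Opt6 is at least as good on every objective with at least one strict improvement.

Yes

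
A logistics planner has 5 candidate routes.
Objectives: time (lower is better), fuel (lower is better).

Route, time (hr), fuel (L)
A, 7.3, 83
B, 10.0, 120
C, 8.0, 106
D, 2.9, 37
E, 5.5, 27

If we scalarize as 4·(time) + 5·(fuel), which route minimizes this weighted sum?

E

A: 4·7.3 + 5·83 = 444.2
B: 4·10.0 + 5·120 = 640.0
C: 4·8.0 + 5·106 = 562.0
D: 4·2.9 + 5·37 = 196.6
E: 4·5.5 + 5·27 = 157.0
Lowest: E at 157.0.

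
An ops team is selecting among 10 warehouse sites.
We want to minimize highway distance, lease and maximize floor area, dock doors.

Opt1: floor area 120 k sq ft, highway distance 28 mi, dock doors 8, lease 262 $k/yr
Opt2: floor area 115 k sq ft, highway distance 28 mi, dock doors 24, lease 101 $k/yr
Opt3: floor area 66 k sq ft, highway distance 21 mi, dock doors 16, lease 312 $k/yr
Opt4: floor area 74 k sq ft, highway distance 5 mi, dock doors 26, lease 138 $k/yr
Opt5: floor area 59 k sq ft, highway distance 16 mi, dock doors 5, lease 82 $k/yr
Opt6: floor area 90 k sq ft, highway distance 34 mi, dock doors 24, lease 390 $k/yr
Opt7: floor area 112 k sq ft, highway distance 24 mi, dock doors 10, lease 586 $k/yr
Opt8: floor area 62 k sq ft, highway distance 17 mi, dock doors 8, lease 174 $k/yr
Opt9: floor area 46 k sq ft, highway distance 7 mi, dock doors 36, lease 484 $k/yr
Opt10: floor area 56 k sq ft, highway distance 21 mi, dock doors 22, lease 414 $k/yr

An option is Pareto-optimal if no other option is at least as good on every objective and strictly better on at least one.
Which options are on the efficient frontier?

Opt1: not dominated (best floor area).
Opt2: not dominated.
Opt3: dominated by Opt4 (floor area 74≥66, highway distance 5≤21, dock doors 26≥16, lease 138≤312).
Opt4: not dominated (best highway distance).
Opt5: not dominated (best lease).
Opt6: dominated by Opt2 (floor area 115≥90, highway distance 28≤34, dock doors 24≥24, lease 101≤390).
Opt7: not dominated.
Opt8: dominated by Opt4 (floor area 74≥62, highway distance 5≤17, dock doors 26≥8, lease 138≤174).
Opt9: not dominated (best dock doors).
Opt10: dominated by Opt4 (floor area 74≥56, highway distance 5≤21, dock doors 26≥22, lease 138≤414).

Opt1, Opt2, Opt4, Opt5, Opt7, Opt9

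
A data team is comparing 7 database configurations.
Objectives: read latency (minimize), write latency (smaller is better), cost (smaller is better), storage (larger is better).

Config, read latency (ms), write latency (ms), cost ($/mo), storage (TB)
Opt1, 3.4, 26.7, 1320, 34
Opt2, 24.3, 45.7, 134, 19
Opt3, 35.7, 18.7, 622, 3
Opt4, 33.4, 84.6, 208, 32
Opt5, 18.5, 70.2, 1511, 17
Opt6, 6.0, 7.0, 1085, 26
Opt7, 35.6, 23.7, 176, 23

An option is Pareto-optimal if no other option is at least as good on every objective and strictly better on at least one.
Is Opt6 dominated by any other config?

Opt1: worse on write latency (26.7 vs 7.0).
Opt2: worse on read latency (24.3 vs 6.0).
Opt3: worse on read latency (35.7 vs 6.0).
Opt4: worse on read latency (33.4 vs 6.0).
Opt5: worse on read latency (18.5 vs 6.0).
Opt7: worse on read latency (35.6 vs 6.0).
No option is at least as good as Opt6 on every objective and strictly better on one.

No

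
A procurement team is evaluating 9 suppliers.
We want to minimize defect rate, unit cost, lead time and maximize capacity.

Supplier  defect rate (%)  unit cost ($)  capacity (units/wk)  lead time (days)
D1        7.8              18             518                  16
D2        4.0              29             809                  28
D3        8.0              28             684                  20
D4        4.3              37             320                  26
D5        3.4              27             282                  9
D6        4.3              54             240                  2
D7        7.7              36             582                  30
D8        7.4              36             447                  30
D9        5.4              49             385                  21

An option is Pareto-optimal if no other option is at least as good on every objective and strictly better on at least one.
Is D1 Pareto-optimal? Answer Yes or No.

Yes

D2: worse on unit cost (29 vs 18).
D3: worse on defect rate (8.0 vs 7.8).
D4: worse on unit cost (37 vs 18).
D5: worse on unit cost (27 vs 18).
D6: worse on unit cost (54 vs 18).
D7: worse on unit cost (36 vs 18).
D8: worse on unit cost (36 vs 18).
D9: worse on unit cost (49 vs 18).
No option is at least as good as D1 on every objective and strictly better on one.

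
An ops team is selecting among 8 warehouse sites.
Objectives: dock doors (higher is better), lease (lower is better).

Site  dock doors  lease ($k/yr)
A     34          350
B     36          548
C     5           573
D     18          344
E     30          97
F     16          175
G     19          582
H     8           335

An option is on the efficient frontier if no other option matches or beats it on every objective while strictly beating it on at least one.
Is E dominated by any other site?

A: worse on lease (350 vs 97).
B: worse on lease (548 vs 97).
C: worse on dock doors (5 vs 30).
D: worse on dock doors (18 vs 30).
F: worse on dock doors (16 vs 30).
G: worse on dock doors (19 vs 30).
H: worse on dock doors (8 vs 30).
No option is at least as good as E on every objective and strictly better on one.

No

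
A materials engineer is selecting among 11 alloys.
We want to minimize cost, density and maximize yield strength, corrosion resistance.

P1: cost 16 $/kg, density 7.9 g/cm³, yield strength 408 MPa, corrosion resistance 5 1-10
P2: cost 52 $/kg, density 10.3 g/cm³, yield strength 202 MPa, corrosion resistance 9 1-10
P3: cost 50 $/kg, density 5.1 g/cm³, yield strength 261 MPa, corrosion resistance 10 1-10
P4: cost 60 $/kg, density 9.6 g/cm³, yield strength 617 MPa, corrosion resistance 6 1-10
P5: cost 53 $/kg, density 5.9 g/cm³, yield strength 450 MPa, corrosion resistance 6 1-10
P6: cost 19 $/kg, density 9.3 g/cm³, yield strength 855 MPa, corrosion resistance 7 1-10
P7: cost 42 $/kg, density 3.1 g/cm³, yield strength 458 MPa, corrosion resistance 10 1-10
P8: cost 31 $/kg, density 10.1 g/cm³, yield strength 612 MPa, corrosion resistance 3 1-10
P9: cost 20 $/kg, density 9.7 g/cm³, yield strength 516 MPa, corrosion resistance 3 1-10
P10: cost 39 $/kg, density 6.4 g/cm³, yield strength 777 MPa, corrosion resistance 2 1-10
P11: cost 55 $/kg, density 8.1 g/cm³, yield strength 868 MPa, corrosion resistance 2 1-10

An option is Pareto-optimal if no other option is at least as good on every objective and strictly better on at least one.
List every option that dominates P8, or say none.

P6

P6: cost 19≤31, density 9.3≤10.1, yield strength 855≥612, corrosion resistance 7≥3 — dominates P8.
Others (P1, P2, P3, P4, P5, P7, P9, P10, P11) are each worse than P8 on at least one objective.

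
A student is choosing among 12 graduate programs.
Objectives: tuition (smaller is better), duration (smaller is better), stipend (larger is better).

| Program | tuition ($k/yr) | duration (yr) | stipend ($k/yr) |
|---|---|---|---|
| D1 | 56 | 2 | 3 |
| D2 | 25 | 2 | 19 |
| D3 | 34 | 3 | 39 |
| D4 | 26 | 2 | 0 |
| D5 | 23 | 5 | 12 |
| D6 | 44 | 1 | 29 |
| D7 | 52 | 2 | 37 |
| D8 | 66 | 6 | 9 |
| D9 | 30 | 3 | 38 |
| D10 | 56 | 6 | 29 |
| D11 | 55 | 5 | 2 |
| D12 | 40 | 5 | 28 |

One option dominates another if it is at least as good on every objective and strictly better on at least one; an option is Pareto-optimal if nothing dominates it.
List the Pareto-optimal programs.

D2, D3, D5, D6, D7, D9

D1: dominated by D2 (tuition 25≤56, duration 2≤2, stipend 19≥3).
D2: not dominated.
D3: not dominated (best stipend).
D4: dominated by D2 (tuition 25≤26, duration 2≤2, stipend 19≥0).
D5: not dominated (best tuition).
D6: not dominated (best duration).
D7: not dominated.
D8: dominated by D2 (tuition 25≤66, duration 2≤6, stipend 19≥9).
D9: not dominated.
D10: dominated by D3 (tuition 34≤56, duration 3≤6, stipend 39≥29).
D11: dominated by D2 (tuition 25≤55, duration 2≤5, stipend 19≥2).
D12: dominated by D3 (tuition 34≤40, duration 3≤5, stipend 39≥28).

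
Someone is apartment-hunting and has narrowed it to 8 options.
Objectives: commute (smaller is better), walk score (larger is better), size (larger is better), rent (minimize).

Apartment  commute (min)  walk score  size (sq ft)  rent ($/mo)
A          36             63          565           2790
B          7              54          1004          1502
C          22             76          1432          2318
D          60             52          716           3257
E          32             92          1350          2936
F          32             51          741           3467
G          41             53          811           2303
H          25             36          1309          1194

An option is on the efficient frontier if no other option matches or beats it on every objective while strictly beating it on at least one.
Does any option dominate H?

No

A: worse on commute (36 vs 25).
B: worse on size (1004 vs 1309).
C: worse on rent (2318 vs 1194).
D: worse on commute (60 vs 25).
E: worse on commute (32 vs 25).
F: worse on commute (32 vs 25).
G: worse on commute (41 vs 25).
No option is at least as good as H on every objective and strictly better on one.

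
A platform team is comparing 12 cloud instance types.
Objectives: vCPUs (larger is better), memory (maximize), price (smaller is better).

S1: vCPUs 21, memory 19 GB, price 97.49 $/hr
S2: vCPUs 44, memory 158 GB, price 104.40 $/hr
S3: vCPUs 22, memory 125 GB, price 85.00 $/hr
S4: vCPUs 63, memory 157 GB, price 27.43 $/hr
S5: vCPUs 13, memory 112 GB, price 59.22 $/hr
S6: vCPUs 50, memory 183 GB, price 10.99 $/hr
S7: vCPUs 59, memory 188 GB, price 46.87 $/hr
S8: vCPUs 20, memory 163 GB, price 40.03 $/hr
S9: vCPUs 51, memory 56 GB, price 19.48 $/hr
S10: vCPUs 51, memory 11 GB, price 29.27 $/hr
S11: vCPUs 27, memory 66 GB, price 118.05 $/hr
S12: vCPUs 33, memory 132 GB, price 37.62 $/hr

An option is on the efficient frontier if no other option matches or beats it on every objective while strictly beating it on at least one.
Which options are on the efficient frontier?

S1: dominated by S3 (vCPUs 22≥21, memory 125≥19, price 85.00≤97.49).
S2: dominated by S6 (vCPUs 50≥44, memory 183≥158, price 10.99≤104.40).
S3: dominated by S4 (vCPUs 63≥22, memory 157≥125, price 27.43≤85.00).
S4: not dominated (best vCPUs).
S5: dominated by S4 (vCPUs 63≥13, memory 157≥112, price 27.43≤59.22).
S6: not dominated (best price).
S7: not dominated (best memory).
S8: dominated by S6 (vCPUs 50≥20, memory 183≥163, price 10.99≤40.03).
S9: not dominated.
S10: dominated by S4 (vCPUs 63≥51, memory 157≥11, price 27.43≤29.27).
S11: dominated by S2 (vCPUs 44≥27, memory 158≥66, price 104.40≤118.05).
S12: dominated by S4 (vCPUs 63≥33, memory 157≥132, price 27.43≤37.62).

S4, S6, S7, S9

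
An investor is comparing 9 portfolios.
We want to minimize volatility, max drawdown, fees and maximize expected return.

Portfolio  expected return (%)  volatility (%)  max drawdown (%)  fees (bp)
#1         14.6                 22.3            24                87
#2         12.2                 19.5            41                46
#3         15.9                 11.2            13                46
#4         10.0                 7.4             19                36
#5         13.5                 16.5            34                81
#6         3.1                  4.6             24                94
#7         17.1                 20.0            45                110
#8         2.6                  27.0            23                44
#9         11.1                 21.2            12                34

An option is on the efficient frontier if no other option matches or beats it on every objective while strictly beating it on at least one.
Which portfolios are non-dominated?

#1: dominated by #3 (expected return 15.9≥14.6, volatility 11.2≤22.3, max drawdown 13≤24, fees 46≤87).
#2: dominated by #3 (expected return 15.9≥12.2, volatility 11.2≤19.5, max drawdown 13≤41, fees 46≤46).
#3: not dominated.
#4: not dominated.
#5: dominated by #3 (expected return 15.9≥13.5, volatility 11.2≤16.5, max drawdown 13≤34, fees 46≤81).
#6: not dominated (best volatility).
#7: not dominated (best expected return).
#8: dominated by #4 (expected return 10.0≥2.6, volatility 7.4≤27.0, max drawdown 19≤23, fees 36≤44).
#9: not dominated (best max drawdown).

#3, #4, #6, #7, #9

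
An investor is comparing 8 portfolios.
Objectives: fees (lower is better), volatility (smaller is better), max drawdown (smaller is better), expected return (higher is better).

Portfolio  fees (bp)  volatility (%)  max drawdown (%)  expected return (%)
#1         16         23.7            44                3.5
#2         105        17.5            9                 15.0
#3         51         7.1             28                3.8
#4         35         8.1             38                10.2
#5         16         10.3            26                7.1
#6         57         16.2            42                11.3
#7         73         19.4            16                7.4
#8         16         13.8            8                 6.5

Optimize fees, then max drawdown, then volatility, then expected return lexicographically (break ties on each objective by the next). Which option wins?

#8

First minimize fees: best is 16, kept {#1, #5, #8}.
Then minimize max drawdown: best is 8, kept {#8}.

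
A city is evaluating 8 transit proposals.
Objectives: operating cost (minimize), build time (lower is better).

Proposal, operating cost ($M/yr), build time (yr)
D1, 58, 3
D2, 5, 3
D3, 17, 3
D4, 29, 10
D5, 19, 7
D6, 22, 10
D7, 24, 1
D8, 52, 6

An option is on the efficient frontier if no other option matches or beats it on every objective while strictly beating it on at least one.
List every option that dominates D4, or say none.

D2, D3, D5, D6, D7

D2: operating cost 5≤29, build time 3≤10 — dominates D4.
D3: operating cost 17≤29, build time 3≤10 — dominates D4.
D5: operating cost 19≤29, build time 7≤10 — dominates D4.
D6: operating cost 22≤29, build time 10≤10 — dominates D4.
D7: operating cost 24≤29, build time 1≤10 — dominates D4.
Others (D1, D8) are each worse than D4 on at least one objective.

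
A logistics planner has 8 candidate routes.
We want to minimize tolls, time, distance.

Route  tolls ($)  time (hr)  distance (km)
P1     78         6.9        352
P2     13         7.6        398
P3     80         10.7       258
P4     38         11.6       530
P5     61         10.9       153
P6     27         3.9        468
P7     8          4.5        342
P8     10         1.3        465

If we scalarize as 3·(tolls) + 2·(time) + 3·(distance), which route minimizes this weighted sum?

P1: 3·78 + 2·6.9 + 3·352 = 1303.8
P2: 3·13 + 2·7.6 + 3·398 = 1248.2
P3: 3·80 + 2·10.7 + 3·258 = 1035.4
P4: 3·38 + 2·11.6 + 3·530 = 1727.2
P5: 3·61 + 2·10.9 + 3·153 = 663.8
P6: 3·27 + 2·3.9 + 3·468 = 1492.8
P7: 3·8 + 2·4.5 + 3·342 = 1059.0
P8: 3·10 + 2·1.3 + 3·465 = 1427.6
Lowest: P5 at 663.8.

P5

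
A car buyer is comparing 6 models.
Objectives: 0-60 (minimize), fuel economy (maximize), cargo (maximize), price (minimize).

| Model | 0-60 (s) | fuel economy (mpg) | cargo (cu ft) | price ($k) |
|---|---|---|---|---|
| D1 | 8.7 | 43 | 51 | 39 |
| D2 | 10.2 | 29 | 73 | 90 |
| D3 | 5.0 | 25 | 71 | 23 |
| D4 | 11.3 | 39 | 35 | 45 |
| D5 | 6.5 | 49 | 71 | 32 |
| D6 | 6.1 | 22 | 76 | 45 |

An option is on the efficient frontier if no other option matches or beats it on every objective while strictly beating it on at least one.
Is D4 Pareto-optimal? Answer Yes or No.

D1 vs D4: 0-60 8.7≤11.3, fuel economy 43≥39, cargo 51≥35, price 39≤45 — D1 is at least as good on every objective and strictly better on at least one, so D1 dominates D4.

No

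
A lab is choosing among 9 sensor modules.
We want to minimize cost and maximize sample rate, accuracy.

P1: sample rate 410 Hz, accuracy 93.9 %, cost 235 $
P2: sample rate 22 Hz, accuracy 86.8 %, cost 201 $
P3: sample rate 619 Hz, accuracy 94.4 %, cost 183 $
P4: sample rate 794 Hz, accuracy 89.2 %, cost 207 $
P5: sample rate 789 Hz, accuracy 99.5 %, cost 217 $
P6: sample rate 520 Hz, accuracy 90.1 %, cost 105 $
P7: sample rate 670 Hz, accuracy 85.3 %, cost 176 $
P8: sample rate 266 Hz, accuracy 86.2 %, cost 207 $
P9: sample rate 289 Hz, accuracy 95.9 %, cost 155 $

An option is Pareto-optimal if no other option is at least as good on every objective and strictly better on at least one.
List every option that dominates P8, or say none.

P3: sample rate 619≥266, accuracy 94.4≥86.2, cost 183≤207 — dominates P8.
P4: sample rate 794≥266, accuracy 89.2≥86.2, cost 207≤207 — dominates P8.
P6: sample rate 520≥266, accuracy 90.1≥86.2, cost 105≤207 — dominates P8.
P9: sample rate 289≥266, accuracy 95.9≥86.2, cost 155≤207 — dominates P8.
Others (P1, P2, P5, P7) are each worse than P8 on at least one objective.

P3, P4, P6, P9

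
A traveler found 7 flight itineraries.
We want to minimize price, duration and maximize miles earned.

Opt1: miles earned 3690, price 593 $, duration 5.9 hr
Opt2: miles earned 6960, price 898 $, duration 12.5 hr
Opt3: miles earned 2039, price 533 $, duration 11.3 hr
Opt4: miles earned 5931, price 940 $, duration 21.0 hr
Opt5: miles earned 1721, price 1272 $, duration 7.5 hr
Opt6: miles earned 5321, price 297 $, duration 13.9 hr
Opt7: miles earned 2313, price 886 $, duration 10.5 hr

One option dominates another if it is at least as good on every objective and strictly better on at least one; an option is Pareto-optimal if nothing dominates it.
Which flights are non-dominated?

Opt1: not dominated (best duration).
Opt2: not dominated (best miles earned).
Opt3: not dominated.
Opt4: dominated by Opt2 (miles earned 6960≥5931, price 898≤940, duration 12.5≤21.0).
Opt5: dominated by Opt1 (miles earned 3690≥1721, price 593≤1272, duration 5.9≤7.5).
Opt6: not dominated (best price).
Opt7: dominated by Opt1 (miles earned 3690≥2313, price 593≤886, duration 5.9≤10.5).

Opt1, Opt2, Opt3, Opt6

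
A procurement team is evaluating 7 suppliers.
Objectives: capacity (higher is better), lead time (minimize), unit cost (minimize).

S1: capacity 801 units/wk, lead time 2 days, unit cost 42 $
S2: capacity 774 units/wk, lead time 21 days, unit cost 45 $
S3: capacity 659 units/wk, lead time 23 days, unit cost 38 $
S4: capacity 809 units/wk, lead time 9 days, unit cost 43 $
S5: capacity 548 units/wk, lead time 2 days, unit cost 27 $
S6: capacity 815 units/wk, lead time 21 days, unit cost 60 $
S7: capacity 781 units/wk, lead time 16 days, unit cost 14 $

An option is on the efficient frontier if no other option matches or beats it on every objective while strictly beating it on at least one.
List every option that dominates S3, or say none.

S7

S7: capacity 781≥659, lead time 16≤23, unit cost 14≤38 — dominates S3.
Others (S1, S2, S4, S5, S6) are each worse than S3 on at least one objective.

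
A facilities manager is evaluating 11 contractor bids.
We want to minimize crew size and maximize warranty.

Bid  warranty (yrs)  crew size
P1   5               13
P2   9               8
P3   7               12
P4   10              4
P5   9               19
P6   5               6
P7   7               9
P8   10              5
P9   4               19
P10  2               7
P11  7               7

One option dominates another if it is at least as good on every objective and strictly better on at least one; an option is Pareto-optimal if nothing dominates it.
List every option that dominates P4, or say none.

P1: worse on warranty (5 vs 10).
P2: worse on warranty (9 vs 10).
P3: worse on warranty (7 vs 10).
P5: worse on warranty (9 vs 10).
P6: worse on warranty (5 vs 10).
P7: worse on warranty (7 vs 10).
P8: worse on crew size (5 vs 4).
P9: worse on warranty (4 vs 10).
P10: worse on warranty (2 vs 10).
P11: worse on warranty (7 vs 10).
No option dominates P4.

none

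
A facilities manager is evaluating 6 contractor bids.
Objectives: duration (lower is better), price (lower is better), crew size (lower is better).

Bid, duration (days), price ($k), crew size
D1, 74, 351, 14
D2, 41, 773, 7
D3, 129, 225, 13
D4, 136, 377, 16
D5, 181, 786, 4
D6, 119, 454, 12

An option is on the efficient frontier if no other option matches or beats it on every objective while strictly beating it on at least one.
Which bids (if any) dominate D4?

D1, D3

D1: duration 74≤136, price 351≤377, crew size 14≤16 — dominates D4.
D3: duration 129≤136, price 225≤377, crew size 13≤16 — dominates D4.
Others (D2, D5, D6) are each worse than D4 on at least one objective.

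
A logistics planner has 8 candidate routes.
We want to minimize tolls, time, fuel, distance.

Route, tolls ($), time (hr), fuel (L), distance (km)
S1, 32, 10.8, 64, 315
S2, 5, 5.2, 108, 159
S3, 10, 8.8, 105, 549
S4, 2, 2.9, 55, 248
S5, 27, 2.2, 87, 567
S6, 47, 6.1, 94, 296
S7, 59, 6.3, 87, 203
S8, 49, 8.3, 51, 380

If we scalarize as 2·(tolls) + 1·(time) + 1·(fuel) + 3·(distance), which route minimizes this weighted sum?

S1: 2·32 + 1·10.8 + 1·64 + 3·315 = 1083.8
S2: 2·5 + 1·5.2 + 1·108 + 3·159 = 600.2
S3: 2·10 + 1·8.8 + 1·105 + 3·549 = 1780.8
S4: 2·2 + 1·2.9 + 1·55 + 3·248 = 805.9
S5: 2·27 + 1·2.2 + 1·87 + 3·567 = 1844.2
S6: 2·47 + 1·6.1 + 1·94 + 3·296 = 1082.1
S7: 2·59 + 1·6.3 + 1·87 + 3·203 = 820.3
S8: 2·49 + 1·8.3 + 1·51 + 3·380 = 1297.3
Lowest: S2 at 600.2.

S2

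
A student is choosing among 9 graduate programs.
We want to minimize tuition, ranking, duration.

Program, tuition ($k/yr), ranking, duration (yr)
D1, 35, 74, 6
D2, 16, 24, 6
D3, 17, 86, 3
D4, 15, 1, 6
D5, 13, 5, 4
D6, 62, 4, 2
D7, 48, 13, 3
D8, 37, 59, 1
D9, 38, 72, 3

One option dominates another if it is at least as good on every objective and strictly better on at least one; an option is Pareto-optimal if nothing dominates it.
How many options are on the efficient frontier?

6

D1: dominated by D2 (tuition 16≤35, ranking 24≤74, duration 6≤6).
D2: dominated by D4 (tuition 15≤16, ranking 1≤24, duration 6≤6).
D3: not dominated.
D4: not dominated (best ranking).
D5: not dominated (best tuition).
D6: not dominated.
D7: not dominated.
D8: not dominated (best duration).
D9: dominated by D8 (tuition 37≤38, ranking 59≤72, duration 1≤3).
Pareto-optimal: D3, D4, D5, D6, D7, D8 → 6.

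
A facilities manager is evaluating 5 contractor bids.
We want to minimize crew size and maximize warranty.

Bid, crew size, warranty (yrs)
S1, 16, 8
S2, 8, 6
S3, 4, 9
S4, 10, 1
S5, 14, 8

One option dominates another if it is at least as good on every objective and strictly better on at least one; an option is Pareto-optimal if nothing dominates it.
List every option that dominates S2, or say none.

S3

S3: crew size 4≤8, warranty 9≥6 — dominates S2.
Others (S1, S4, S5) are each worse than S2 on at least one objective.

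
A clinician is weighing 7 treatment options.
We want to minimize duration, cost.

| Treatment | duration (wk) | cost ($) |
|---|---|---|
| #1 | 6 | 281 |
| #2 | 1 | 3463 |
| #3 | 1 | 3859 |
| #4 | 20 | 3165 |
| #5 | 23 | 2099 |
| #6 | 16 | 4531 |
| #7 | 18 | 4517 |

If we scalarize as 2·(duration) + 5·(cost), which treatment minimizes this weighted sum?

#1: 2·6 + 5·281 = 1417
#2: 2·1 + 5·3463 = 17317
#3: 2·1 + 5·3859 = 19297
#4: 2·20 + 5·3165 = 15865
#5: 2·23 + 5·2099 = 10541
#6: 2·16 + 5·4531 = 22687
#7: 2·18 + 5·4517 = 22621
Lowest: #1 at 1417.

#1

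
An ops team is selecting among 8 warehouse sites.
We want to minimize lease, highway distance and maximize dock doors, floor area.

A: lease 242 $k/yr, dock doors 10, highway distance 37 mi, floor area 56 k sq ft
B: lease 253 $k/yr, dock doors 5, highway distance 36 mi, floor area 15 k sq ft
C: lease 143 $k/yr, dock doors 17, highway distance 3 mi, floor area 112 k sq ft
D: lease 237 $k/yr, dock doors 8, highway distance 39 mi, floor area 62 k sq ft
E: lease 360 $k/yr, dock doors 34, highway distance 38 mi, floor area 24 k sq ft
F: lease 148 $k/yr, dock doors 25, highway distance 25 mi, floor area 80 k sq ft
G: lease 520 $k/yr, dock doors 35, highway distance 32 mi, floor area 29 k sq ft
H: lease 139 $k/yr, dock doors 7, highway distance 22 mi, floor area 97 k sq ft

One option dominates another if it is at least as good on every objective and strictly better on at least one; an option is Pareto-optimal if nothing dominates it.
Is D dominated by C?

C vs D: lease 143≤237, dock doors 17≥8, highway distance 3≤39, floor area 112≥62 — C is at least as good on every objective with at least one strict improvement.

Yes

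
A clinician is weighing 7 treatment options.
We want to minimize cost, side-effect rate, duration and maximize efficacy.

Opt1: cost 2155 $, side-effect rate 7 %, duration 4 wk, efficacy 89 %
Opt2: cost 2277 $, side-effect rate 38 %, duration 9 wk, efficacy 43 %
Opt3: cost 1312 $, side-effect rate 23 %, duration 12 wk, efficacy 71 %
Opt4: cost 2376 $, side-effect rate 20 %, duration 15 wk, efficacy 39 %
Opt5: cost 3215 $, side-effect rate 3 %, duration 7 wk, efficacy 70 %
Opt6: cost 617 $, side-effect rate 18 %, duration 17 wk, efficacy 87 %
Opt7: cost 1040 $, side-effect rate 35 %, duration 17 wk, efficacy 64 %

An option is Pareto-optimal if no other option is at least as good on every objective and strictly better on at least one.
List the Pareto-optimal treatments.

Opt1, Opt3, Opt5, Opt6

Opt1: not dominated (best duration).
Opt2: dominated by Opt1 (cost 2155≤2277, side-effect rate 7≤38, duration 4≤9, efficacy 89≥43).
Opt3: not dominated.
Opt4: dominated by Opt1 (cost 2155≤2376, side-effect rate 7≤20, duration 4≤15, efficacy 89≥39).
Opt5: not dominated (best side-effect rate).
Opt6: not dominated (best cost).
Opt7: dominated by Opt6 (cost 617≤1040, side-effect rate 18≤35, duration 17≤17, efficacy 87≥64).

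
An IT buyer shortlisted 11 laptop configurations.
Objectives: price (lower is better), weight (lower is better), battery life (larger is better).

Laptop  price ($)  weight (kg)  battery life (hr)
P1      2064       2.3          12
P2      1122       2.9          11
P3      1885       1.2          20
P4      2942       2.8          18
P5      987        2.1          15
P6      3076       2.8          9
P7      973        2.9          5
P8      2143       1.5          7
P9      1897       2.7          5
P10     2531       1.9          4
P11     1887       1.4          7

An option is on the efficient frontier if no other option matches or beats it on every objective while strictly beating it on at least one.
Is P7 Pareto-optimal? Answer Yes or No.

Yes

P1: worse on price (2064 vs 973).
P2: worse on price (1122 vs 973).
P3: worse on price (1885 vs 973).
P4: worse on price (2942 vs 973).
P5: worse on price (987 vs 973).
P6: worse on price (3076 vs 973).
P8: worse on price (2143 vs 973).
P9: worse on price (1897 vs 973).
P10: worse on price (2531 vs 973).
P11: worse on price (1887 vs 973).
No option is at least as good as P7 on every objective and strictly better on one.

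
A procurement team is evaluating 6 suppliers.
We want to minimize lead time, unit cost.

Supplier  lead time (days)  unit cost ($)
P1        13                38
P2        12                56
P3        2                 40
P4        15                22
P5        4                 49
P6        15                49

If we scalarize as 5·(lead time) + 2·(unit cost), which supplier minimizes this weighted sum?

P1: 5·13 + 2·38 = 141
P2: 5·12 + 2·56 = 172
P3: 5·2 + 2·40 = 90
P4: 5·15 + 2·22 = 119
P5: 5·4 + 2·49 = 118
P6: 5·15 + 2·49 = 173
Lowest: P3 at 90.

P3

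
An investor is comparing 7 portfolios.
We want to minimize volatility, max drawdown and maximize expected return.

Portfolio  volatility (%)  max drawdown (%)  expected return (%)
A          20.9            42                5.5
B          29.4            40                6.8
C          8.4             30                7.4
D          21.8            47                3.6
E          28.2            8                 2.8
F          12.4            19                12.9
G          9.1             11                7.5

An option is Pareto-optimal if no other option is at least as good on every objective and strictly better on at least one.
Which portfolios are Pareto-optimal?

A: dominated by C (volatility 8.4≤20.9, max drawdown 30≤42, expected return 7.4≥5.5).
B: dominated by C (volatility 8.4≤29.4, max drawdown 30≤40, expected return 7.4≥6.8).
C: not dominated (best volatility).
D: dominated by A (volatility 20.9≤21.8, max drawdown 42≤47, expected return 5.5≥3.6).
E: not dominated (best max drawdown).
F: not dominated (best expected return).
G: not dominated.

C, E, F, G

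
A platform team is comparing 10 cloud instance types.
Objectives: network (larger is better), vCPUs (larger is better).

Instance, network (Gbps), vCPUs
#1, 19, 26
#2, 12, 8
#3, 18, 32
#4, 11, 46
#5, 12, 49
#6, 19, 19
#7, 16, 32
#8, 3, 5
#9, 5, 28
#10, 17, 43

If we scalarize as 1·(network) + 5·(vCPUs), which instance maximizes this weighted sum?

#1: 1·19 + 5·26 = 149
#2: 1·12 + 5·8 = 52
#3: 1·18 + 5·32 = 178
#4: 1·11 + 5·46 = 241
#5: 1·12 + 5·49 = 257
#6: 1·19 + 5·19 = 114
#7: 1·16 + 5·32 = 176
#8: 1·3 + 5·5 = 28
#9: 1·5 + 5·28 = 145
#10: 1·17 + 5·43 = 232
Highest: #5 at 257.

#5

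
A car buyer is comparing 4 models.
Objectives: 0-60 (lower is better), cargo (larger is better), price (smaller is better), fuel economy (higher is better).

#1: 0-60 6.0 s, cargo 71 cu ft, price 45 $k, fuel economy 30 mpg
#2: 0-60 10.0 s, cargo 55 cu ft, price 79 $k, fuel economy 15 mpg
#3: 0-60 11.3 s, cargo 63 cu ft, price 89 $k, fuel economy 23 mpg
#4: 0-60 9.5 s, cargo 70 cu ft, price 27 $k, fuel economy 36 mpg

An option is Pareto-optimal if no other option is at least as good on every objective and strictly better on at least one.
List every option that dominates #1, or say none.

#2: worse on 0-60 (10.0 vs 6.0).
#3: worse on 0-60 (11.3 vs 6.0).
#4: worse on 0-60 (9.5 vs 6.0).
No option dominates #1.

none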